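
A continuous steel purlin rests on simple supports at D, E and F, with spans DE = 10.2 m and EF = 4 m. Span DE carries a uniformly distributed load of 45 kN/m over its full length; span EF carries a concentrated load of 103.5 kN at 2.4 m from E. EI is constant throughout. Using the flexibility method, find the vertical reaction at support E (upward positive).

Insert a hinge at E; M_E is the redundant, and each span becomes simply supported.
Rotations at E on the released spans (each span's end-slope, ×1/EI):
  span DE: UDL 45: wL³/(24EI) = 1990/EI
  span EF: point load 103.5 at a = 2.4: Pab(L + b)/(6LEI) = 92.74/EI
  relative rotation θ_0 = (1990 + 92.74)/EI = 2083/EI
A unit hogging moment at E produces rotation L₁/(3EI) + L₂/(3EI) = 4.733/EI.
Slope continuity at E: θ_0 = M_E·4.733/EI, so M_E = 2083/4.733 = 440 kN·m (hogging).
Span DE, ΣM about D with M_E applied at E: R_E^{DE}·10.2 = 2341 + 440, so R_E^{DE} = 272.6 kN and R_D = 459 − 272.6 = 186.4 kN.
Span EF, ΣM about F: R_E^{EF}·4 = 165.6 + 440, so R_E^{EF} = 151.4 kN and R_F = 103.5 − 151.4 = -47.89 kN.
R_E = 272.6 + 151.4 = 424 kN.

R_E = 424 kN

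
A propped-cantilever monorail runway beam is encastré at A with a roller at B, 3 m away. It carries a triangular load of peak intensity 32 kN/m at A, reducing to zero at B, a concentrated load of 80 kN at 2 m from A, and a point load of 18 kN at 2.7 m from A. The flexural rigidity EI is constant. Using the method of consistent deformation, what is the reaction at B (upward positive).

R_B = 66.39 kN

Release the roller at B. Primary structure: cantilever fixed at A.
Downward deflection at the released point B due to the loads:
  triangular load, peak 32 at the fixed end: w₀L⁴/(30EI) = 86.4/EI
  point load 80 at a = 2: Pa²(3L − a)/(6EI) = 373.3/EI
  point load 18 at a = 2.7: Pa²(3L − a)/(6EI) = 137.8/EI
  δ_0 = 597.5/EI
Tip deflection under a unit load at B: L³/(3EI) = 9/EI.
The prop prevents deflection at B: R_B = δ_0/δ_{BB} = 597.5/9 = 66.39 kN.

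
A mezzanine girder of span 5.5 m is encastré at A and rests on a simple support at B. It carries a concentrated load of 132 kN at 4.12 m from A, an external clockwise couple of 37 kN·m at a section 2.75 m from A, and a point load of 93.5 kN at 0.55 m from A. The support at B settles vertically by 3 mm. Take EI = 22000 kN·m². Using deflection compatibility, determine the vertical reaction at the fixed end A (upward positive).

R_A = 134.4 kN

Take the reaction at B as the redundant and release it; the primary structure is a cantilever fixed at A.
Downward deflection at the released point B due to the loads:
  point load 132 at a = 4.12: Pa²(3L − a)/(6EI) = 4623/EI
  clockwise couple 37 at a = 2.75: M₀a(2L − a)/(2EI) = 419.7/EI
  point load 93.5 at a = 0.55: Pa²(3L − a)/(6EI) = 75.19/EI
  δ_0 = 5118/EI
Flexibility coefficient — unit upward force at B: δ_{BB} = L³/(3EI) = 55.46/EI.
With EI = 22000 kN·m²: δ_0 = 0.23264 m and δ_{BB} = 0.002521 m/kN.
Compatibility — the beam at B must follow the support down by 0.003 m: δ_0 − R_B·δ_{BB} = 0.003, so R_B = (0.23264 − 0.003)/0.002521 = 91.1 kN.
Vertical equilibrium: R_A = ΣP − R_B = 225.5 − 91.1 = 134.4 kN.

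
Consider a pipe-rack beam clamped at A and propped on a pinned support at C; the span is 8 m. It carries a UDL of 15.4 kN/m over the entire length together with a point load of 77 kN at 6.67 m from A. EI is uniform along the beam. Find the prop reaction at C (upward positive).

Take the reaction at C as the redundant and release it; the primary structure is a cantilever fixed at A.
Free-end deflection of the primary structure under the applied loading (downward +):
  UDL 15.4: wL⁴/(8EI) = 7885/EI
  point load 77 at a = 6.67: Pa²(3L − a)/(6EI) = 9894/EI
  δ_0 = 17779/EI
Flexibility coefficient — unit upward force at C: δ_{CC} = L³/(3EI) = 170.7/EI.
Compatibility at C: δ_0 − R_C·δ_{CC} = 0, so R_C = 17779/170.7 = 104.2 kN.

R_C = 104.2 kN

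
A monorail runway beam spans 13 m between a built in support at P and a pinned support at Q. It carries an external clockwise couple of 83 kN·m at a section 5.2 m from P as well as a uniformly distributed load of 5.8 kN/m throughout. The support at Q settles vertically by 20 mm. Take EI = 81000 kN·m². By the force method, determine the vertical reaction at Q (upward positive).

Take the reaction at Q as the redundant and release it; the primary structure is a cantilever fixed at P.
Primary-structure tip deflection at Q by superposition:
  clockwise couple 83 at a = 5.2: M₀a(2L − a)/(2EI) = 4489/EI
  UDL 5.8: wL⁴/(8EI) = 20707/EI
  δ_0 = 25195/EI
Flexibility coefficient — unit upward force at Q: δ_{QQ} = L³/(3EI) = 732.3/EI.
With EI = 81000 kN·m²: δ_0 = 0.31105 m and δ_{QQ} = 0.009041 m/kN.
Compatibility — the beam at Q must follow the support down by 0.02 m: δ_0 − R_Q·δ_{QQ} = 0.02, so R_Q = (0.31105 − 0.02)/0.009041 = 32.19 kN.

R_Q = 32.19 kN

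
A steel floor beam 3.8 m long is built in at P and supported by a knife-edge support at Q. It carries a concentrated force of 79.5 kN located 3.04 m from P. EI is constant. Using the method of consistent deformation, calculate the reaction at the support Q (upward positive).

R_Q = 55.97 kN

Remove the prop at Q; the released (primary) structure is a cantilever built in at P.
Downward deflection at the released point Q due to the loads:
  point load 79.5 at a = 3.04: Pa²(3L − a)/(6EI) = 1024/EI
Flexibility coefficient — unit upward force at Q: δ_{QQ} = L³/(3EI) = 18.29/EI.
The prop prevents deflection at Q: R_Q = δ_0/δ_{QQ} = 1024/18.29 = 55.97 kN.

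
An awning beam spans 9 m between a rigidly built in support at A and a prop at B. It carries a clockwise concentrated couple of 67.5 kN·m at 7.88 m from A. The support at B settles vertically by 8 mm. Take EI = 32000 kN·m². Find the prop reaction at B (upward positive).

Release the roller at B. Primary structure: cantilever fixed at A.
Deflection at B on the released cantilever, summing each load's contribution:
  clockwise couple 67.5 at a = 7.88: M₀a(2L − a)/(2EI) = 2691/EI
Tip deflection under a unit load at B: L³/(3EI) = 243/EI.
With EI = 32000 kN·m²: δ_0 = 0.084107 m and δ_{BB} = 0.007594 m/kN.
Compatibility — the beam at B must follow the support down by 0.008 m: δ_0 − R_B·δ_{BB} = 0.008, so R_B = (0.084107 − 0.008)/0.007594 = 10.02 kN.

R_B = 10.02 kN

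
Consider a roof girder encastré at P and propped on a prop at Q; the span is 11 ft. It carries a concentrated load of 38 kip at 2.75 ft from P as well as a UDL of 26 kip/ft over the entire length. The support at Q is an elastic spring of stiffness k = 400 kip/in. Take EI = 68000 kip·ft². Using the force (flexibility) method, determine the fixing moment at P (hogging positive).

Take the reaction at Q as the redundant and release it; the primary structure is a cantilever fixed at P.
Downward deflection at the released point Q due to the loads:
  point load 38 at a = 2.75: Pa²(3L − a)/(6EI) = 1449/EI
  UDL 26: wL⁴/(8EI) = 47583/EI
  δ_0 = 49032/EI
Flexibility coefficient — unit upward force at Q: δ_{QQ} = L³/(3EI) = 443.7/EI.
With EI = 68000 kip·ft²: δ_0 = 0.72106 ft and δ_{QQ} = 0.006525 ft/kip.
Compatibility — the spring shortens by R_Q/k under the reaction it provides: δ_0 − R_Q·δ_{QQ} = R_Q/k. With 1/k = 1/(400×12) ft/kip = 0.000208 ft/kip, R_Q = δ_0 / (δ_{QQ} + 1/k) = 0.72106 / (0.006525 + 0.000208) = 107.1 kip.
Moment equilibrium about P: M_P = Σ(load moments about P) − R_Q·L = 1678 − 107.1×11 = 499.4 kip·ft.

M_P = 499.4 kip·ft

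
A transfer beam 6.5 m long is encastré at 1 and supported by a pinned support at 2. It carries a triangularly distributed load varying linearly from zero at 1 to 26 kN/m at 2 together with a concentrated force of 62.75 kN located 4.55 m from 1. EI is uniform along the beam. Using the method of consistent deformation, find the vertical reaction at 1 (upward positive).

R_1 = 65.42 kN

Choose R_2 as the redundant. The primary structure is the cantilever fixed at 1.
Primary-structure tip deflection at 2 by superposition:
  triangular load, peak 26 at the free end: 11w₀L⁴/(120EI) = 4254/EI
  point load 62.75 at a = 4.55: Pa²(3L − a)/(6EI) = 3237/EI
  δ_0 = 7491/EI
Tip deflection under a unit load at 2: L³/(3EI) = 91.54/EI.
Compatibility at 2: δ_0 − R_2·δ_{22} = 0, so R_2 = 7491/91.54 = 81.83 kN.
Vertical equilibrium: R_1 = ΣP − R_2 = 147.2 − 81.83 = 65.42 kN.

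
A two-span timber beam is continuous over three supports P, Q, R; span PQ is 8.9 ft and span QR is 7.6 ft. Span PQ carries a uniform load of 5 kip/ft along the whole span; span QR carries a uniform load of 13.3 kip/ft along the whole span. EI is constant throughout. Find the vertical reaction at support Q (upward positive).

Insert a hinge at Q; M_Q is the redundant, and each span becomes simply supported.
End slopes at the hinge Q, treating each span as simply supported:
  span PQ: UDL 5: wL³/(24EI) = 146.9/EI
  span QR: UDL 13.3: wL³/(24EI) = 243.3/EI
  relative rotation θ_0 = (146.9 + 243.3)/EI = 390.1/EI
A unit hogging moment at Q produces rotation L₁/(3EI) + L₂/(3EI) = 5.5/EI.
Compatibility: M_Q·(L₁+L₂)/(3EI) = θ_0, giving M_Q = 70.93 kip·ft (hogging).
Span PQ, ΣM about P with M_Q applied at Q: R_Q^{PQ}·8.9 = 198 + 70.93, so R_Q^{PQ} = 30.22 kip and R_P = 44.5 − 30.22 = 14.28 kip.
Span QR, ΣM about R: R_Q^{QR}·7.6 = 384.1 + 70.93, so R_Q^{QR} = 59.87 kip and R_R = 101.1 − 59.87 = 41.21 kip.
R_Q = 30.22 + 59.87 = 90.09 kip.

R_Q = 90.09 kip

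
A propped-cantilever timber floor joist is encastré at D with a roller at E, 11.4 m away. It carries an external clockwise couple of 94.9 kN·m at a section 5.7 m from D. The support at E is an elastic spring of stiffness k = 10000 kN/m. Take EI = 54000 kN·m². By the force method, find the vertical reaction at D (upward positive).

R_D = -9.264 kN

Release the roller at E. Primary structure: cantilever fixed at D.
Primary-structure tip deflection at E by superposition:
  clockwise couple 94.9 at a = 5.7: M₀a(2L − a)/(2EI) = 4625/EI
Tip deflection under a unit load at E: L³/(3EI) = 493.8/EI.
With EI = 54000 kN·m²: δ_0 = 0.085647 m and δ_{EE} = 0.009145 m/kN.
Compatibility — the spring shortens by R_E/k under the reaction it provides: δ_0 − R_E·δ_{EE} = R_E/k. With 1/k = 0.0001 m/kN, R_E = δ_0 / (δ_{EE} + 1/k) = 0.085647 / (0.009145 + 0.0001) = 9.264 kN.
Vertical equilibrium: R_D = ΣP − R_E = 0 − 9.264 = -9.264 kN.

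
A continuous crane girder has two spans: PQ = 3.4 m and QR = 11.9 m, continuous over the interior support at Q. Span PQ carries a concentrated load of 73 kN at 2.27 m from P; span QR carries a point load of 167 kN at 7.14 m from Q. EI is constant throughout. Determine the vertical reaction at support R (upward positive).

Take M_Q as the redundant. Released structure: two simple spans PQ and QR with a hinge at Q.
End slopes at the hinge Q, treating each span as simply supported:
  span PQ: point load 73 at a = 2.27: Pab(L + a)/(6LEI) = 52.05/EI
  span QR: point load 167 at a = 7.14: Pab(L + b)/(6LEI) = 1324/EI
  relative rotation θ_0 = (52.05 + 1324)/EI = 1376/EI
A unit hogging moment at Q produces rotation L₁/(3EI) + L₂/(3EI) = 5.1/EI.
Compatibility: M_Q·(L₁+L₂)/(3EI) = θ_0, giving M_Q = 269.9 kN·m (hogging).
Span QR, ΣM about R: R_Q^{QR}·11.9 = 794.9 + 269.9, so R_Q^{QR} = 89.48 kN and R_R = 167 − 89.48 = 77.52 kN.

R_R = 77.52 kN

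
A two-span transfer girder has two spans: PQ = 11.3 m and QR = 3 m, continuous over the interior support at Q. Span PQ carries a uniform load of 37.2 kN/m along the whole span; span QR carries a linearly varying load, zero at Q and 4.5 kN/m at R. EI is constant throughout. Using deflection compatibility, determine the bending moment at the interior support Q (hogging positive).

Release continuity at Q by inserting a hinge; the redundant is the internal moment M_Q. The primary structure is two simply-supported spans PQ and QR.
Rotations at Q on the released spans (each span's end-slope, ×1/EI):
  span PQ: UDL 37.2: wL³/(24EI) = 2236/EI
  span QR: triangular load, peak 4.5: 7w₀L³/(360EI) = 2.362/EI
  relative rotation θ_0 = (2236 + 2.362)/EI = 2239/EI
A unit hogging moment at Q produces rotation L₁/(3EI) + L₂/(3EI) = 4.767/EI.
Slope continuity at Q: θ_0 = M_Q·4.767/EI, so M_Q = 2239/4.767 = 469.7 kN·m (hogging).

M_Q = 469.7 kN·m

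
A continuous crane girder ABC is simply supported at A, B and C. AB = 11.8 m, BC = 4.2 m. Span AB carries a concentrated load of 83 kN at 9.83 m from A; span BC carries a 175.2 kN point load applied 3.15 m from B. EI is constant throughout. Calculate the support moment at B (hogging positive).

M_B = 114.7 kN·m

Release continuity at B by inserting a hinge; the redundant is the internal moment M_B. The primary structure is two simply-supported spans AB and BC.
Rotations at B on the released spans (each span's end-slope, ×1/EI):
  span AB: point load 83 at a = 9.83: Pab(L + a)/(6LEI) = 491/EI
  span BC: point load 175.2 at a = 3.15: Pab(L + b)/(6LEI) = 120.7/EI
  relative rotation θ_0 = (491 + 120.7)/EI = 611.8/EI
A unit hogging moment at B produces rotation L₁/(3EI) + L₂/(3EI) = 5.333/EI.
Slope continuity at B: θ_0 = M_B·5.333/EI, so M_B = 611.8/5.333 = 114.7 kN·m (hogging).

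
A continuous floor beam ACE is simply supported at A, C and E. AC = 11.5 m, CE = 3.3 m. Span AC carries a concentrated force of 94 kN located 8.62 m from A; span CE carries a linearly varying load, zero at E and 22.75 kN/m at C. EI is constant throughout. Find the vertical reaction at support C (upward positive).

Insert a hinge at C; M_C is the redundant, and each span becomes simply supported.
Rotations at C on the released spans (each span's end-slope, ×1/EI):
  span AC: point load 94 at a = 8.62: Pab(L + a)/(6LEI) = 680.5/EI
  span CE: triangular load, peak 22.75: w₀L³/(45EI) = 18.17/EI
  relative rotation θ_0 = (680.5 + 18.17)/EI = 698.6/EI
A unit hogging moment at C produces rotation L₁/(3EI) + L₂/(3EI) = 4.933/EI.
Slope continuity at C: θ_0 = M_C·4.933/EI, so M_C = 698.6/4.933 = 141.6 kN·m (hogging).
Span AC, ΣM about A with M_C applied at C: R_C^{AC}·11.5 = 810.3 + 141.6, so R_C^{AC} = 82.77 kN and R_A = 94 − 82.77 = 11.23 kN.
Span CE, ΣM about E: R_C^{CE}·3.3 = 82.58 + 141.6, so R_C^{CE} = 67.94 kN and R_E = 37.54 − 67.94 = -30.4 kN.
R_C = 82.77 + 67.94 = 150.7 kN.

R_C = 150.7 kN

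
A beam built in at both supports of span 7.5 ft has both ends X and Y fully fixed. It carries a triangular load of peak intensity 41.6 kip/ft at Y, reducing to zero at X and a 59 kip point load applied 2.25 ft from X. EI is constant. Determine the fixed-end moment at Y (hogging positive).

M_Y = 144.9 kip·ft

Release both end moments; the primary structure is a simply-supported span XY with redundants M_X and M_Y.
End rotations of the released simple span under the applied load (×1/EI):
  at X: triangular load, peak 41.6: 7w₀L³/(360EI) = 341.2/EI
  at Y: triangular load, peak 41.6: w₀L³/(45EI) = 390/EI
  at X: point load 59 at a = 2.25: Pab(L + b)/(6LEI) = 197.5/EI
  at Y: point load 59 at a = 2.25: Pab(L + a)/(6LEI) = 151/EI
  θ_X0 = 538.7/EI,  θ_Y0 = 541/EI
Flexibility coefficients: a unit moment at one end gives L/(3EI) there and L/(6EI) at the far end, so f₁₁ = f₂₂ = 2.5/EI and f₁₂ = f₂₁ = 1.25/EI.
Compatibility — zero rotation at each built-in end:
  2.5 M_X + 1.25 M_Y = 538.7
  1.25 M_X + 2.5 M_Y = 541
Solving the pair gives M_X = 143 kip·ft and M_Y = 144.9 kip·ft (hogging).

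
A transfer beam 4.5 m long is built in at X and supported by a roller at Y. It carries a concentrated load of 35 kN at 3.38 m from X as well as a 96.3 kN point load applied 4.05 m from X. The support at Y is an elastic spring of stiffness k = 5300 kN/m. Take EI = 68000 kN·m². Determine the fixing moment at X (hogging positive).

M_X = 179 kN·m

Choose R_Y as the redundant. The primary structure is the cantilever fixed at X.
Downward deflection at the released point Y due to the loads:
  point load 35 at a = 3.38: Pa²(3L − a)/(6EI) = 674.4/EI
  point load 96.3 at a = 4.05: Pa²(3L − a)/(6EI) = 2488/EI
  δ_0 = 3162/EI
Flexibility coefficient — unit upward force at Y: δ_{YY} = L³/(3EI) = 30.38/EI.
With EI = 68000 kN·m²: δ_0 = 0.046503 m and δ_{YY} = 0.000447 m/kN.
Compatibility — the spring shortens by R_Y/k under the reaction it provides: δ_0 − R_Y·δ_{YY} = R_Y/k. With 1/k = 0.000189 m/kN, R_Y = δ_0 / (δ_{YY} + 1/k) = 0.046503 / (0.000447 + 0.000189) = 73.19 kN.
Moment equilibrium about X: M_X = Σ(load moments about X) − R_Y·L = 508.3 − 73.19×4.5 = 179 kN·m.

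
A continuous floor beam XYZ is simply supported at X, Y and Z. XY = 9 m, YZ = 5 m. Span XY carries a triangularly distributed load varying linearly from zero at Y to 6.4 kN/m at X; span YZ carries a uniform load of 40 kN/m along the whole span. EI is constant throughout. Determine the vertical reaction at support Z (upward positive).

Release continuity at Y by inserting a hinge; the redundant is the internal moment M_Y. The primary structure is two simply-supported spans XY and YZ.
Rotations at Y on the released spans (each span's end-slope, ×1/EI):
  span XY: triangular load, peak 6.4: 7w₀L³/(360EI) = 90.72/EI
  span YZ: UDL 40: wL³/(24EI) = 208.3/EI
  relative rotation θ_0 = (90.72 + 208.3)/EI = 299.1/EI
A unit hogging moment at Y produces rotation L₁/(3EI) + L₂/(3EI) = 4.667/EI.
Slope continuity at Y: θ_0 = M_Y·4.667/EI, so M_Y = 299.1/4.667 = 64.08 kN·m (hogging).
Span YZ, ΣM about Z: R_Y^{YZ}·5 = 500 + 64.08, so R_Y^{YZ} = 112.8 kN and R_Z = 200 − 112.8 = 87.18 kN.

R_Z = 87.18 kN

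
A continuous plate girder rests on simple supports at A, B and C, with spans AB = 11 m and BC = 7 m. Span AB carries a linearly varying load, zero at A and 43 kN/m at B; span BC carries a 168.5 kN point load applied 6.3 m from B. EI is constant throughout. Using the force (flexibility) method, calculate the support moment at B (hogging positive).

M_B = 234.7 kN·m

Take M_B as the redundant. Released structure: two simple spans AB and BC with a hinge at B.
Discontinuity in slope at B on the released structure — sum the simple-span end rotations:
  span AB: triangular load, peak 43: w₀L³/(45EI) = 1272/EI
  span BC: point load 168.5 at a = 6.3: Pab(L + b)/(6LEI) = 136.2/EI
  relative rotation θ_0 = (1272 + 136.2)/EI = 1408/EI
A unit hogging moment at B produces rotation L₁/(3EI) + L₂/(3EI) = 6/EI.
Compatibility: M_B·(L₁+L₂)/(3EI) = θ_0, giving M_B = 234.7 kN·m (hogging).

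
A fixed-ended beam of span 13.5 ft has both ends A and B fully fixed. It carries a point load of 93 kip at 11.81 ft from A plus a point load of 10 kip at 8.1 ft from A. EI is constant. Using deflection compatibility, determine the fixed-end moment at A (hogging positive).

Take the two fixed-end moments M_A, M_B as redundants; the released structure is the simple span AB.
On the primary (simply-supported) span, the end slopes from the loading are:
  at A: point load 93 at a = 11.81: Pab(L + b)/(6LEI) = 348.1/EI
  at B: point load 93 at a = 11.81: Pab(L + a)/(6LEI) = 580/EI
  at A: point load 10 at a = 8.1: Pab(L + b)/(6LEI) = 102.1/EI
  at B: point load 10 at a = 8.1: Pab(L + a)/(6LEI) = 116.6/EI
  θ_A0 = 450.2/EI,  θ_B0 = 696.6/EI
Flexibility coefficients: a unit moment at one end gives L/(3EI) there and L/(6EI) at the far end, so f₁₁ = f₂₂ = 4.5/EI and f₁₂ = f₂₁ = 2.25/EI.
Compatibility — zero rotation at each built-in end:
  4.5 M_A + 2.25 M_B = 450.2
  2.25 M_A + 4.5 M_B = 696.6
Solving the pair gives M_A = 30.17 kip·ft and M_B = 139.7 kip·ft (hogging).

M_A = 30.17 kip·ft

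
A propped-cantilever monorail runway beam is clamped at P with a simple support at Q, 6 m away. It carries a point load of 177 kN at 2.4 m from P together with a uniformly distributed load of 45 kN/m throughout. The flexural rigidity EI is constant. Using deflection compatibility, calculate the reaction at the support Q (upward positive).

Release the roller at Q. Primary structure: cantilever fixed at P.
Primary-structure tip deflection at Q by superposition:
  point load 177 at a = 2.4: Pa²(3L − a)/(6EI) = 2651/EI
  UDL 45: wL⁴/(8EI) = 7290/EI
  δ_0 = 9941/EI
Flexibility coefficient — unit upward force at Q: δ_{QQ} = L³/(3EI) = 72/EI.
The prop prevents deflection at Q: R_Q = δ_0/δ_{QQ} = 9941/72 = 138.1 kN.

R_Q = 138.1 kN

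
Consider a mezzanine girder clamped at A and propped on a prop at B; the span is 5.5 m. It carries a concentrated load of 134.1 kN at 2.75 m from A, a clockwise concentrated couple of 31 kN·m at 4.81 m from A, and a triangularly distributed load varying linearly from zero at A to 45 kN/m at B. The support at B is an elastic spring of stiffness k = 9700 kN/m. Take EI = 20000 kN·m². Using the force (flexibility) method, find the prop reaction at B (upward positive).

Choose R_B as the redundant. The primary structure is the cantilever fixed at A.
Free-end deflection of the primary structure under the applied loading (downward +):
  point load 134.1 at a = 2.75: Pa²(3L − a)/(6EI) = 2324/EI
  clockwise couple 31 at a = 4.81: M₀a(2L − a)/(2EI) = 461.5/EI
  triangular load, peak 45 at the free end: 11w₀L⁴/(120EI) = 3775/EI
  δ_0 = 6560/EI
Tip deflection under a unit load at B: L³/(3EI) = 55.46/EI.
With EI = 20000 kN·m²: δ_0 = 0.32801 m and δ_{BB} = 0.002773 m/kN.
Compatibility — the spring shortens by R_B/k under the reaction it provides: δ_0 − R_B·δ_{BB} = R_B/k. With 1/k = 0.000103 m/kN, R_B = δ_0 / (δ_{BB} + 1/k) = 0.32801 / (0.002773 + 0.000103) = 114.1 kN.

R_B = 114.1 kN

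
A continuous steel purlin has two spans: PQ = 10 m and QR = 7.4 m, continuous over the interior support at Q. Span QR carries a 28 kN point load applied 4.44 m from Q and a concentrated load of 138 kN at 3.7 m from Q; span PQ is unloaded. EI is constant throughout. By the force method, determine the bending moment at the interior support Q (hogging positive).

M_Q = 96.24 kN·m

Insert a hinge at Q; M_Q is the redundant, and each span becomes simply supported.
Discontinuity in slope at Q on the released structure — sum the simple-span end rotations:
  span QR: point load 28 at a = 4.44: Pab(L + b)/(6LEI) = 85.86/EI
  span QR: point load 138 at a = 3.7: Pab(L + b)/(6LEI) = 472.3/EI
  relative rotation θ_0 = (0 + 558.2)/EI = 558.2/EI
A unit hogging moment at Q produces rotation L₁/(3EI) + L₂/(3EI) = 5.8/EI.
Slope continuity at Q: θ_0 = M_Q·5.8/EI, so M_Q = 558.2/5.8 = 96.24 kN·m (hogging).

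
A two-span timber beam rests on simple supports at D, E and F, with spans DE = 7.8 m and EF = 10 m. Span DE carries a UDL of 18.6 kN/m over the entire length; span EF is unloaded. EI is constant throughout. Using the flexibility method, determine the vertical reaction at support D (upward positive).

Insert a hinge at E; M_E is the redundant, and each span becomes simply supported.
End slopes at the hinge E, treating each span as simply supported:
  span DE: UDL 18.6: wL³/(24EI) = 367.8/EI
  relative rotation θ_0 = (367.8 + 0)/EI = 367.8/EI
A unit hogging moment at E produces rotation L₁/(3EI) + L₂/(3EI) = 5.933/EI.
Compatibility: M_E·(L₁+L₂)/(3EI) = θ_0, giving M_E = 61.99 kN·m (hogging).
Span DE, ΣM about D with M_E applied at E: R_E^{DE}·7.8 = 565.8 + 61.99, so R_E^{DE} = 80.49 kN and R_D = 145.1 − 80.49 = 64.59 kN.

R_D = 64.59 kN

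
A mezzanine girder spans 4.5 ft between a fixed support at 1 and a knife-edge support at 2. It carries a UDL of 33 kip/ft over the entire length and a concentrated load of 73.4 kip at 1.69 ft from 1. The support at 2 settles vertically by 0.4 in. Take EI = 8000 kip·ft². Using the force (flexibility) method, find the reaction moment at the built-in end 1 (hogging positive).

Release the roller at 2. Primary structure: cantilever fixed at 1.
Primary-structure tip deflection at 2 by superposition:
  UDL 33: wL⁴/(8EI) = 1692/EI
  point load 73.4 at a = 1.69: Pa²(3L − a)/(6EI) = 412.6/EI
  δ_0 = 2104/EI
Tip deflection under a unit load at 2: L³/(3EI) = 30.38/EI.
With EI = 8000 kip·ft²: δ_0 = 0.26302 ft and δ_{22} = 0.003797 ft/kip.
Compatibility — the beam at 2 must follow the support down by 0.03333 ft: δ_0 − R_2·δ_{22} = 0.03333, so R_2 = (0.26302 − 0.03333)/0.003797 = 60.49 kip.
Moment equilibrium about 1: M_1 = Σ(load moments about 1) − R_2·L = 458.2 − 60.49×4.5 = 186 kip·ft.

M_1 = 186 kip·ft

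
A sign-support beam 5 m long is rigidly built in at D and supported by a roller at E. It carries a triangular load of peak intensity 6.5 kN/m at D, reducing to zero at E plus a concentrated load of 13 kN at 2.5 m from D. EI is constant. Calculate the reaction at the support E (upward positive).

R_E = 7.312 kN

Remove the prop at E; the released (primary) structure is a cantilever built in at D.
Primary-structure tip deflection at E by superposition:
  triangular load, peak 6.5 at the fixed end: w₀L⁴/(30EI) = 135.4/EI
  point load 13 at a = 2.5: Pa²(3L − a)/(6EI) = 169.3/EI
  δ_0 = 304.7/EI
Flexibility coefficient — unit upward force at E: δ_{EE} = L³/(3EI) = 41.67/EI.
Compatibility at E: δ_0 − R_E·δ_{EE} = 0, so R_E = 304.7/41.67 = 7.312 kN.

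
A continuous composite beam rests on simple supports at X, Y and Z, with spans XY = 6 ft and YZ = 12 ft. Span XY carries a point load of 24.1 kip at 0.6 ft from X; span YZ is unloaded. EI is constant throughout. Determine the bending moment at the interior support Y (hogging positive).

M_Y = 2.386 kip·ft

Take M_Y as the redundant. Released structure: two simple spans XY and YZ with a hinge at Y.
Rotations at Y on the released spans (each span's end-slope, ×1/EI):
  span XY: point load 24.1 at a = 0.6: Pab(L + a)/(6LEI) = 14.32/EI
  relative rotation θ_0 = (14.32 + 0)/EI = 14.32/EI
A unit hogging moment at Y produces rotation L₁/(3EI) + L₂/(3EI) = 6/EI.
Compatibility: M_Y·(L₁+L₂)/(3EI) = θ_0, giving M_Y = 2.386 kip·ft (hogging).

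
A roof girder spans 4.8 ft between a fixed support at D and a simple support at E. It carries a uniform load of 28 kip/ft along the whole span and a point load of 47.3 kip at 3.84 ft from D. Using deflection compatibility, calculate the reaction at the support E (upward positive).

Take the reaction at E as the redundant and release it; the primary structure is a cantilever fixed at D.
Downward deflection at the released point E due to the loads:
  UDL 28: wL⁴/(8EI) = 1858/EI
  point load 47.3 at a = 3.84: Pa²(3L − a)/(6EI) = 1228/EI
  δ_0 = 3085/EI
Flexibility coefficient — unit upward force at E: δ_{EE} = L³/(3EI) = 36.86/EI.
Compatibility at E: δ_0 − R_E·δ_{EE} = 0, so R_E = 3085/36.86 = 83.7 kip.

R_E = 83.7 kip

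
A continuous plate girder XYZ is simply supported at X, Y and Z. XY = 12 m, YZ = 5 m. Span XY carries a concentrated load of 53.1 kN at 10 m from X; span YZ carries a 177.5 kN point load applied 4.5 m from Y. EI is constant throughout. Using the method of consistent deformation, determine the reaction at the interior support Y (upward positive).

Take M_Y as the redundant. Released structure: two simple spans XY and YZ with a hinge at Y.
Rotations at Y on the released spans (each span's end-slope, ×1/EI):
  span XY: point load 53.1 at a = 10: Pab(L + a)/(6LEI) = 324.5/EI
  span YZ: point load 177.5 at a = 4.5: Pab(L + b)/(6LEI) = 73.22/EI
  relative rotation θ_0 = (324.5 + 73.22)/EI = 397.7/EI
A unit hogging moment at Y produces rotation L₁/(3EI) + L₂/(3EI) = 5.667/EI.
Slope continuity at Y: θ_0 = M_Y·5.667/EI, so M_Y = 397.7/5.667 = 70.19 kN·m (hogging).
Span XY, ΣM about X with M_Y applied at Y: R_Y^{XY}·12 = 531 + 70.19, so R_Y^{XY} = 50.1 kN and R_X = 53.1 − 50.1 = 3.001 kN.
Span YZ, ΣM about Z: R_Y^{YZ}·5 = 88.75 + 70.19, so R_Y^{YZ} = 31.79 kN and R_Z = 177.5 − 31.79 = 145.7 kN.
R_Y = 50.1 + 31.79 = 81.89 kN.

R_Y = 81.89 kN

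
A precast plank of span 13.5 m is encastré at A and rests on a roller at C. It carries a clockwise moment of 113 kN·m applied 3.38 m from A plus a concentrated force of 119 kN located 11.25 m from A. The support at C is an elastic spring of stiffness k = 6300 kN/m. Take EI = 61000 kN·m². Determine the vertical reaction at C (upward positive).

R_C = 93.92 kN

Choose R_C as the redundant. The primary structure is the cantilever fixed at A.
Deflection at C on the released cantilever, summing each load's contribution:
  clockwise couple 113 at a = 3.38: M₀a(2L − a)/(2EI) = 4511/EI
  point load 119 at a = 11.25: Pa²(3L − a)/(6EI) = 73422/EI
  δ_0 = 77933/EI
Flexibility coefficient — unit upward force at C: δ_{CC} = L³/(3EI) = 820.1/EI.
With EI = 61000 kN·m²: δ_0 = 1.2776 m and δ_{CC} = 0.013445 m/kN.
Compatibility — the spring shortens by R_C/k under the reaction it provides: δ_0 − R_C·δ_{CC} = R_C/k. With 1/k = 0.000159 m/kN, R_C = δ_0 / (δ_{CC} + 1/k) = 1.2776 / (0.013445 + 0.000159) = 93.92 kN.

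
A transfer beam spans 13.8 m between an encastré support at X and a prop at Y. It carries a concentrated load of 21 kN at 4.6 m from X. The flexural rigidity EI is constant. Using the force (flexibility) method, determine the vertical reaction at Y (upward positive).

Remove the prop at Y; the released (primary) structure is a cantilever built in at X.
Primary-structure tip deflection at Y by superposition:
  point load 21 at a = 4.6: Pa²(3L − a)/(6EI) = 2725/EI
Tip deflection under a unit load at Y: L³/(3EI) = 876/EI.
The prop prevents deflection at Y: R_Y = δ_0/δ_{YY} = 2725/876 = 3.111 kN.

R_Y = 3.111 kN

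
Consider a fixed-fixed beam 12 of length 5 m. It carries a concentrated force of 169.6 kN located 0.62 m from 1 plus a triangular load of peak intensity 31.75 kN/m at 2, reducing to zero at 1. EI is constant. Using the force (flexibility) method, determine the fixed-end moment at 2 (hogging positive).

M_2 = 51.11 kN·m

Release both end moments; the primary structure is a simply-supported span 12 with redundants M_1 and M_2.
End rotations of the released simple span under the applied load (×1/EI):
  at 1: point load 169.6 at a = 0.62: Pab(L + b)/(6LEI) = 144/EI
  at 2: point load 169.6 at a = 0.62: Pab(L + a)/(6LEI) = 86.28/EI
  at 1: triangular load, peak 31.75: 7w₀L³/(360EI) = 77.17/EI
  at 2: triangular load, peak 31.75: w₀L³/(45EI) = 88.19/EI
  θ_10 = 221.2/EI,  θ_20 = 174.5/EI
Flexibility coefficients: a unit moment at one end gives L/(3EI) there and L/(6EI) at the far end, so f₁₁ = f₂₂ = 1.667/EI and f₁₂ = f₂₁ = 0.8333/EI.
Compatibility — zero rotation at each built-in end:
  1.667 M_1 + 0.8333 M_2 = 221.2
  0.8333 M_1 + 1.667 M_2 = 174.5
Solving the pair gives M_1 = 107.1 kN·m and M_2 = 51.11 kN·m (hogging).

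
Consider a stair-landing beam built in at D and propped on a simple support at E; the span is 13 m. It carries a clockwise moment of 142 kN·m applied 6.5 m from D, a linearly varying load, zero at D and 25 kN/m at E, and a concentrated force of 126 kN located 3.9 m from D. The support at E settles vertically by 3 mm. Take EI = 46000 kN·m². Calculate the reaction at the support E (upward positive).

R_E = 116.8 kN

Release the roller at E. Primary structure: cantilever fixed at D.
Free-end deflection of the primary structure under the applied loading (downward +):
  clockwise couple 142 at a = 6.5: M₀a(2L − a)/(2EI) = 8999/EI
  triangular load, peak 25 at the free end: 11w₀L⁴/(120EI) = 65452/EI
  point load 126 at a = 3.9: Pa²(3L − a)/(6EI) = 11211/EI
  δ_0 = 85663/EI
Tip deflection under a unit load at E: L³/(3EI) = 732.3/EI.
With EI = 46000 kN·m²: δ_0 = 1.8622 m and δ_{EE} = 0.01592 m/kN.
Compatibility — the beam at E must follow the support down by 0.003 m: δ_0 − R_E·δ_{EE} = 0.003, so R_E = (1.8622 − 0.003)/0.01592 = 116.8 kN.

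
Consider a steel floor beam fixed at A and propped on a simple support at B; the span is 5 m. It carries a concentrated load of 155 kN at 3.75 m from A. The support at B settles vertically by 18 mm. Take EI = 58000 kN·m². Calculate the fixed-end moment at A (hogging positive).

Choose R_B as the redundant. The primary structure is the cantilever fixed at A.
Primary-structure tip deflection at B by superposition:
  point load 155 at a = 3.75: Pa²(3L − a)/(6EI) = 4087/EI
Tip deflection under a unit load at B: L³/(3EI) = 41.67/EI.
With EI = 58000 kN·m²: δ_0 = 0.070464 m and δ_{BB} = 0.000718 m/kN.
Compatibility — the beam at B must follow the support down by 0.018 m: δ_0 − R_B·δ_{BB} = 0.018, so R_B = (0.070464 − 0.018)/0.000718 = 73.03 kN.
Moment equilibrium about A: M_A = Σ(load moments about A) − R_B·L = 581.2 − 73.03×5 = 216.1 kN·m.

M_A = 216.1 kN·m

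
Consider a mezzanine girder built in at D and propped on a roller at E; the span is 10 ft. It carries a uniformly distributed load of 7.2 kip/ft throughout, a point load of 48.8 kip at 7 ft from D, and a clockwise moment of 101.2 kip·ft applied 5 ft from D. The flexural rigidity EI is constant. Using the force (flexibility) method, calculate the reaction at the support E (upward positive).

R_E = 65.88 kip

Choose R_E as the redundant. The primary structure is the cantilever fixed at D.
Free-end deflection of the primary structure under the applied loading (downward +):
  UDL 7.2: wL⁴/(8EI) = 9000/EI
  point load 48.8 at a = 7: Pa²(3L − a)/(6EI) = 9166/EI
  clockwise couple 101.2 at a = 5: M₀a(2L − a)/(2EI) = 3795/EI
  δ_0 = 21961/EI
Flexibility coefficient — unit upward force at E: δ_{EE} = L³/(3EI) = 333.3/EI.
The prop prevents deflection at E: R_E = δ_0/δ_{EE} = 21961/333.3 = 65.88 kip.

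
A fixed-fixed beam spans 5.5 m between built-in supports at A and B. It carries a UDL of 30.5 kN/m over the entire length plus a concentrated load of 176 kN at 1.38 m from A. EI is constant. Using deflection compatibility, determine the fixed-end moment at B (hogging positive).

Release both end moments; the primary structure is a simply-supported span AB with redundants M_A and M_B.
End rotations of the released simple span under the applied load (×1/EI):
  at A: UDL 30.5: wL³/(24EI) = 211.4/EI
  at B: UDL 30.5: wL³/(24EI) = 211.4/EI
  at A: point load 176 at a = 1.38: Pab(L + b)/(6LEI) = 291.7/EI
  at B: point load 176 at a = 1.38: Pab(L + a)/(6LEI) = 208.6/EI
  θ_A0 = 503.1/EI,  θ_B0 = 420.1/EI
Flexibility coefficients: a unit moment at one end gives L/(3EI) there and L/(6EI) at the far end, so f₁₁ = f₂₂ = 1.833/EI and f₁₂ = f₂₁ = 0.9167/EI.
Compatibility — zero rotation at each built-in end:
  1.833 M_A + 0.9167 M_B = 503.1
  0.9167 M_A + 1.833 M_B = 420.1
Solving the pair gives M_A = 213.2 kN·m and M_B = 122.5 kN·m (hogging).

M_B = 122.5 kN·m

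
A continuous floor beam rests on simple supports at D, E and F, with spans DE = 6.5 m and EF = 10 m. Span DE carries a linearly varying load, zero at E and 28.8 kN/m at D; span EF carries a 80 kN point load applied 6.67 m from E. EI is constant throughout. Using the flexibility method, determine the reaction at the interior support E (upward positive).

Take M_E as the redundant. Released structure: two simple spans DE and EF with a hinge at E.
Discontinuity in slope at E on the released structure — sum the simple-span end rotations:
  span DE: triangular load, peak 28.8: 7w₀L³/(360EI) = 153.8/EI
  span EF: point load 80 at a = 6.67: Pab(L + b)/(6LEI) = 394.8/EI
  relative rotation θ_0 = (153.8 + 394.8)/EI = 548.6/EI
A unit hogging moment at E produces rotation L₁/(3EI) + L₂/(3EI) = 5.5/EI.
Compatibility: M_E·(L₁+L₂)/(3EI) = θ_0, giving M_E = 99.74 kN·m (hogging).
Span DE, ΣM about D with M_E applied at E: R_E^{DE}·6.5 = 202.8 + 99.74, so R_E^{DE} = 46.54 kN and R_D = 93.6 − 46.54 = 47.06 kN.
Span EF, ΣM about F: R_E^{EF}·10 = 266.4 + 99.74, so R_E^{EF} = 36.61 kN and R_F = 80 − 36.61 = 43.39 kN.
R_E = 46.54 + 36.61 = 83.16 kN.

R_E = 83.16 kN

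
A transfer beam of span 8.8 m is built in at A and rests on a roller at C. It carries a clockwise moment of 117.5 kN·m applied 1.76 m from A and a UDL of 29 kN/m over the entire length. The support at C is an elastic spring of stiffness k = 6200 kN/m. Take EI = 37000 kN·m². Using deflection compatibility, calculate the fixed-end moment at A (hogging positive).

M_A = 358 kN·m

Take the reaction at C as the redundant and release it; the primary structure is a cantilever fixed at A.
Primary-structure tip deflection at C by superposition:
  clockwise couple 117.5 at a = 1.76: M₀a(2L − a)/(2EI) = 1638/EI
  UDL 29: wL⁴/(8EI) = 21739/EI
  δ_0 = 23377/EI
Tip deflection under a unit load at C: L³/(3EI) = 227.2/EI.
With EI = 37000 kN·m²: δ_0 = 0.63181 m and δ_{CC} = 0.006139 m/kN.
Compatibility — the spring shortens by R_C/k under the reaction it provides: δ_0 − R_C·δ_{CC} = R_C/k. With 1/k = 0.000161 m/kN, R_C = δ_0 / (δ_{CC} + 1/k) = 0.63181 / (0.006139 + 0.000161) = 100.3 kN.
Moment equilibrium about A: M_A = Σ(load moments about A) − R_C·L = 1240 − 100.3×8.8 = 358 kN·m.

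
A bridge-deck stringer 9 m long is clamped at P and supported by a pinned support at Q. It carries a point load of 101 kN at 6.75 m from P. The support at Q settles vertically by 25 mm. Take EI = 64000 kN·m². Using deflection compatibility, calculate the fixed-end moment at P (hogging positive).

Take the reaction at Q as the redundant and release it; the primary structure is a cantilever fixed at P.
Downward deflection at the released point Q due to the loads:
  point load 101 at a = 6.75: Pa²(3L − a)/(6EI) = 15531/EI
Flexibility coefficient — unit upward force at Q: δ_{QQ} = L³/(3EI) = 243/EI.
With EI = 64000 kN·m²: δ_0 = 0.24267 m and δ_{QQ} = 0.003797 m/kN.
Compatibility — the beam at Q must follow the support down by 0.025 m: δ_0 − R_Q·δ_{QQ} = 0.025, so R_Q = (0.24267 − 0.025)/0.003797 = 57.33 kN.
Moment equilibrium about P: M_P = Σ(load moments about P) − R_Q·L = 681.8 − 57.33×9 = 165.8 kN·m.

M_P = 165.8 kN·m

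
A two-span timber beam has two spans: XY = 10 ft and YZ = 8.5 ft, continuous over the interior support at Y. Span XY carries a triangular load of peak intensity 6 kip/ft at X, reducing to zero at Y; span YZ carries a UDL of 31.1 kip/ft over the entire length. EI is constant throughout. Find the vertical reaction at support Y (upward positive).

Take M_Y as the redundant. Released structure: two simple spans XY and YZ with a hinge at Y.
Discontinuity in slope at Y on the released structure — sum the simple-span end rotations:
  span XY: triangular load, peak 6: 7w₀L³/(360EI) = 116.7/EI
  span YZ: UDL 31.1: wL³/(24EI) = 795.8/EI
  relative rotation θ_0 = (116.7 + 795.8)/EI = 912.5/EI
A unit hogging moment at Y produces rotation L₁/(3EI) + L₂/(3EI) = 6.167/EI.
Slope continuity at Y: θ_0 = M_Y·6.167/EI, so M_Y = 912.5/6.167 = 148 kip·ft (hogging).
Span XY, ΣM about X with M_Y applied at Y: R_Y^{XY}·10 = 100 + 148, so R_Y^{XY} = 24.8 kip and R_X = 30 − 24.8 = 5.203 kip.
Span YZ, ΣM about Z: R_Y^{YZ}·8.5 = 1123 + 148, so R_Y^{YZ} = 149.6 kip and R_Z = 264.4 − 149.6 = 114.8 kip.
R_Y = 24.8 + 149.6 = 174.4 kip.

R_Y = 174.4 kip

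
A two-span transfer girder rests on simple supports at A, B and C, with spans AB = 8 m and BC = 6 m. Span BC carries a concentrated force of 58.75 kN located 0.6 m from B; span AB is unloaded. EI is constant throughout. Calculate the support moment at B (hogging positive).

Release continuity at B by inserting a hinge; the redundant is the internal moment M_B. The primary structure is two simply-supported spans AB and BC.
Discontinuity in slope at B on the released structure — sum the simple-span end rotations:
  span BC: point load 58.75 at a = 0.6: Pab(L + b)/(6LEI) = 60.28/EI
  relative rotation θ_0 = (0 + 60.28)/EI = 60.28/EI
A unit hogging moment at B produces rotation L₁/(3EI) + L₂/(3EI) = 4.667/EI.
Compatibility: M_B·(L₁+L₂)/(3EI) = θ_0, giving M_B = 12.92 kN·m (hogging).

M_B = 12.92 kN·m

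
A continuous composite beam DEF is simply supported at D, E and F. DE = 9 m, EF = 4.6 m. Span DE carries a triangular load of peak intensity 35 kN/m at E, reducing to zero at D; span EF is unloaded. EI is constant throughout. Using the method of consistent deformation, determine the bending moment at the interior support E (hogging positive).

M_E = 125.1 kN·m

Release continuity at E by inserting a hinge; the redundant is the internal moment M_E. The primary structure is two simply-supported spans DE and EF.
Discontinuity in slope at E on the released structure — sum the simple-span end rotations:
  span DE: triangular load, peak 35: w₀L³/(45EI) = 567/EI
  relative rotation θ_0 = (567 + 0)/EI = 567/EI
A unit hogging moment at E produces rotation L₁/(3EI) + L₂/(3EI) = 4.533/EI.
Slope continuity at E: θ_0 = M_E·4.533/EI, so M_E = 567/4.533 = 125.1 kN·m (hogging).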